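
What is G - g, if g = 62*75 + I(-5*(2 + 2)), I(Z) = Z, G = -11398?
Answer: -16028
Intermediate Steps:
g = 4630 (g = 62*75 - 5*(2 + 2) = 4650 - 5*4 = 4650 - 20 = 4630)
G - g = -11398 - 1*4630 = -11398 - 4630 = -16028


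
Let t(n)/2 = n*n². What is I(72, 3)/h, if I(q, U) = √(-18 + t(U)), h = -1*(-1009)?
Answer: 6/1009 ≈ 0.0059465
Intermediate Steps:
t(n) = 2*n³ (t(n) = 2*(n*n²) = 2*n³)
h = 1009
I(q, U) = √(-18 + 2*U³)
I(72, 3)/h = √(-18 + 2*3³)/1009 = √(-18 + 2*27)*(1/1009) = √(-18 + 54)*(1/1009) = √36*(1/1009) = 6*(1/1009) = 6/1009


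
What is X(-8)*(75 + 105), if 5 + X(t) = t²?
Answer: 10620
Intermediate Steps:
X(t) = -5 + t²
X(-8)*(75 + 105) = (-5 + (-8)²)*(75 + 105) = (-5 + 64)*180 = 59*180 = 10620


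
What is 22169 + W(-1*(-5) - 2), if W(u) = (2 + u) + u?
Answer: 22177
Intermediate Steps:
W(u) = 2 + 2*u
22169 + W(-1*(-5) - 2) = 22169 + (2 + 2*(-1*(-5) - 2)) = 22169 + (2 + 2*(5 - 2)) = 22169 + (2 + 2*3) = 22169 + (2 + 6) = 22169 + 8 = 22177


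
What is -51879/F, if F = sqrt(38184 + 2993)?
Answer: -51879*sqrt(41177)/41177 ≈ -255.66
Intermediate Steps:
F = sqrt(41177) ≈ 202.92
-51879/F = -51879*sqrt(41177)/41177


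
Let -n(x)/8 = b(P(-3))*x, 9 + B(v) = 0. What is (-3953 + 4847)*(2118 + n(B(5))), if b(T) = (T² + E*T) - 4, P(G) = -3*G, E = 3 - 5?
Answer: 5691204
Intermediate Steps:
E = -2
b(T) = -4 + T² - 2*T (b(T) = (T² - 2*T) - 4 = -4 + T² - 2*T)
B(v) = -9 (B(v) = -9 + 0 = -9)
n(x) = -472*x (n(x) = -8*(-4 + (-3*(-3))² - (-6)*(-3))*x = -8*(-4 + 9² - 2*9)*x = -8*(-4 + 81 - 18)*x = -472*x)
(-3953 + 4847)*(2118 + n(B(5))) = (-3953 + 4847)*(2118 - 472*(-9)) = 894*(2118 + 4248) = 894*6366 = 5691204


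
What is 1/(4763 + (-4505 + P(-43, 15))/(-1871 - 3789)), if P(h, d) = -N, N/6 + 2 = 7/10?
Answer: 14150/67407693 ≈ 0.00020992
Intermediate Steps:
N = -39/5 (N = -12 + 6*(7/10) = -12 + 21/5 = -39/5 ≈ -7.8000)
P(h, d) = 39/5 (P(h, d) = -1*(-39/5) = 39/5)
1/(4763 + (-4505 + P(-43, 15))/(-1871 - 3789)) = 1/(4763 + (-4505 + 39/5)/(-1871 - 3789)) = 1/(4763 - 22486/5/(-5660)) = 1/(4763 - 22486/5*(-1/5660)) = 1/(4763 + 11243/14150) = 1/(67407693/14150) = 14150/67407693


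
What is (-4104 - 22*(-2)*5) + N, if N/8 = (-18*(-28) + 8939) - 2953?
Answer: 48036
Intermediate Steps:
N = 51920 (N = 8*((-18*(-28) + 8939) - 2953) = 8*((504 + 8939) - 2953) = 8*(9443 - 2953) = 8*6490 = 51920)
(-4104 - 22*(-2)*5) + N = (-4104 - 22*(-2)*5) + 51920 = (-4104 + 44*5) + 51920 = (-4104 + 220) + 51920 = -3884 + 51920 = 48036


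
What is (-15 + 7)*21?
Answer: -168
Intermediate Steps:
(-15 + 7)*21 = -8*21 = -168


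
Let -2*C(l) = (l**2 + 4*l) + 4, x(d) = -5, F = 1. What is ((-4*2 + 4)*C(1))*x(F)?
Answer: -90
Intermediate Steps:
C(l) = -2 - 2*l - l**2/2 (C(l) = -((l**2 + 4*l) + 4)/2 = -(4 + l**2 + 4*l)/2 = -2 - 2*l - l**2/2)
((-4*2 + 4)*C(1))*x(F) = ((-4*2 + 4)*(-2 - 2*1 - 1/2*1**2))*(-5) = ((-8 + 4)*(-2 - 2 - 1/2*1))*(-5) = -4*(-2 - 2 - 1/2)*(-5) = -4*(-9/2)*(-5) = 18*(-5) = -90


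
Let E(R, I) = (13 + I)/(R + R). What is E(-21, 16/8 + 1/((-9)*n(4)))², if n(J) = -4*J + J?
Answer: 2627641/20575296 ≈ 0.12771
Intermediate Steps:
n(J) = -3*J
E(R, I) = (13 + I)/(2*R) (E(R, I) = (13 + I)/((2*R)) = (13 + I)*(1/(2*R)) = (13 + I)/(2*R))
E(-21, 16/8 + 1/((-9)*n(4)))² = ((½)*(13 + (16/8 + 1/((-9)*((-3*4)))))/(-21))² = ((½)*(-1/21)*(13 + (16*(⅛) - ⅑/(-12))))² = ((½)*(-1/21)*(13 + (2 - ⅑*(-1/12))))² = ((½)*(-1/21)*(13 + (2 + 1/108)))² = ((½)*(-1/21)*(13 + 217/108))² = ((½)*(-1/21)*(1621/108))² = (-1621/4536)² = 2627641/20575296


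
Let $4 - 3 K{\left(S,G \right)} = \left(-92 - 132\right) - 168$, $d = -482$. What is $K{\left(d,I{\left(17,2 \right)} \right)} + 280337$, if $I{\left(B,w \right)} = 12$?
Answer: $280469$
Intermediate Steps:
$K{\left(S,G \right)} = 132$ ($K{\left(S,G \right)} = \frac{4}{3} - \frac{\left(-92 - 132\right) - 168}{3} = \frac{4}{3} - \frac{-224 - 168}{3} = \frac{4}{3} - - \frac{392}{3} = \frac{4}{3} + \frac{392}{3} = 132$)
$K{\left(d,I{\left(17,2 \right)} \right)} + 280337 = 132 + 280337 = 280469$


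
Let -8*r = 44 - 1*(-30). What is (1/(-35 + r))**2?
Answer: 16/31329 ≈ 0.00051071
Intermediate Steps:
r = -37/4 (r = -(44 - 1*(-30))/8 = -(44 + 30)/8 = -1/8*74 = -37/4 ≈ -9.2500)
(1/(-35 + r))**2 = (1/(-35 - 37/4))**2 = (1/(-177/4))**2 = (-4/177)**2 = 16/31329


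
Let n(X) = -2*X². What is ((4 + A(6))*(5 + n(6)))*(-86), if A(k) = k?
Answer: 57620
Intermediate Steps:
((4 + A(6))*(5 + n(6)))*(-86) = ((4 + 6)*(5 - 2*6²))*(-86) = (10*(5 - 2*36))*(-86) = (10*(5 - 72))*(-86) = (10*(-67))*(-86) = -670*(-86) = 57620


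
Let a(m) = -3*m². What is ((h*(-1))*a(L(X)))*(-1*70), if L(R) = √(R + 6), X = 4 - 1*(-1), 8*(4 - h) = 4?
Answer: -8085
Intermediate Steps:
h = 7/2 (h = 4 - ⅛*4 = 4 - ½ = 7/2 ≈ 3.5000)
X = 5 (X = 4 + 1 = 5)
L(R) = √(6 + R)
((h*(-1))*a(L(X)))*(-1*70) = (((7/2)*(-1))*(-3*(√(6 + 5))²))*(-1*70) = -(-21)*(√11)²/2*(-70) = -(-21)*11/2*(-70) = -7/2*(-33)*(-70) = (231/2)*(-70) = -8085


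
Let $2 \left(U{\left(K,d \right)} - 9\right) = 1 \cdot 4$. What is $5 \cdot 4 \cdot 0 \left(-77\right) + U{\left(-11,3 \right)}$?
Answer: $11$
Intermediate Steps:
$U{\left(K,d \right)} = 11$ ($U{\left(K,d \right)} = 9 + \frac{1 \cdot 4}{2} = 9 + \frac{1}{2} \cdot 4 = 9 + 2 = 11$)
$5 \cdot 4 \cdot 0 \left(-77\right) + U{\left(-11,3 \right)} = 5 \cdot 4 \cdot 0 \left(-77\right) + 11 = 20 \cdot 0 \left(-77\right) + 11 = 0 \left(-77\right) + 11 = 0 + 11 = 11$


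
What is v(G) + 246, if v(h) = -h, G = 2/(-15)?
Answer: 3692/15 ≈ 246.13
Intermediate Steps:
G = -2/15 (G = 2*(-1/15) = -2/15 ≈ -0.13333)
v(G) + 246 = -1*(-2/15) + 246 = 2/15 + 246 = 3692/15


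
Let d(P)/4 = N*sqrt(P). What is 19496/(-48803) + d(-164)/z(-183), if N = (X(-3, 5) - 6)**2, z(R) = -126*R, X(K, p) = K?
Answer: -19496/48803 + 12*I*sqrt(41)/427 ≈ -0.39948 + 0.17995*I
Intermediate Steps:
N = 81 (N = (-3 - 6)**2 = (-9)**2 = 81)
d(P) = 324*sqrt(P) (d(P) = 4*(81*sqrt(P)) = 324*sqrt(P))
19496/(-48803) + d(-164)/z(-183) = 19496/(-48803) + (324*sqrt(-164))/((-126*(-183))) = 19496*(-1/48803) + (324*(2*I*sqrt(41)))/23058 = -19496/48803 + (648*I*sqrt(41))*(1/23058) = -19496/48803 + 12*I*sqrt(41)/427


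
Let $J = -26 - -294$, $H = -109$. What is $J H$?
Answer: $-29212$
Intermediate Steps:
$J = 268$ ($J = -26 + 294 = 268$)
$J H = 268 \left(-109\right) = -29212$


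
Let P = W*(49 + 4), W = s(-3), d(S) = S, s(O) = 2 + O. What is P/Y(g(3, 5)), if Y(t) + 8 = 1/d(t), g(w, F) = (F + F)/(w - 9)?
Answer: 265/43 ≈ 6.1628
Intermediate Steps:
W = -1 (W = 2 - 3 = -1)
g(w, F) = 2*F/(-9 + w) (g(w, F) = (2*F)/(-9 + w) = 2*F/(-9 + w))
Y(t) = -8 + 1/t
P = -53 (P = -(49 + 4) = -1*53 = -53)
P/Y(g(3, 5)) = -53/(-8 + 1/(2*5/(-9 + 3))) = -53/(-8 + 1/(2*5/(-6))) = -53/(-8 + 1/(2*5*(-1/6))) = -53/(-8 + 1/(-5/3)) = -53/(-8 - 3/5) = -53/(-43/5) = -53*(-5/43) = 265/43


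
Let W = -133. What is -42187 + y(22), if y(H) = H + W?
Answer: -42298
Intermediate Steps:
y(H) = -133 + H (y(H) = H - 133 = -133 + H)
-42187 + y(22) = -42187 + (-133 + 22) = -42187 - 111 = -42298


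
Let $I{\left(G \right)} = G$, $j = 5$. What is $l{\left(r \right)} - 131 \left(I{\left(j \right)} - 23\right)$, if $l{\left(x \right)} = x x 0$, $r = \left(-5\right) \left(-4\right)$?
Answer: $2358$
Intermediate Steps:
$r = 20$
$l{\left(x \right)} = 0$ ($l{\left(x \right)} = x^{2} \cdot 0 = 0$)
$l{\left(r \right)} - 131 \left(I{\left(j \right)} - 23\right) = 0 - 131 \left(5 - 23\right) = 0 - -2358 = 0 + 2358 = 2358$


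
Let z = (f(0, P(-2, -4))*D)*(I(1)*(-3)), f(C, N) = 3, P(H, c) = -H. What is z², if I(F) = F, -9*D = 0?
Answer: 0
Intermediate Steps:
D = 0 (D = -⅑*0 = 0)
z = 0 (z = (3*0)*(1*(-3)) = 0*(-3) = 0)
z² = 0² = 0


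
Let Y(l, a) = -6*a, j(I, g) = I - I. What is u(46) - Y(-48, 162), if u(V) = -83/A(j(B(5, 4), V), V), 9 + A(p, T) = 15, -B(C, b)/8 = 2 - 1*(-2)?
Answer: 5749/6 ≈ 958.17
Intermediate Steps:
B(C, b) = -32 (B(C, b) = -8*(2 - 1*(-2)) = -8*(2 + 2) = -8*4 = -32)
j(I, g) = 0
A(p, T) = 6 (A(p, T) = -9 + 15 = 6)
u(V) = -83/6
u(46) - Y(-48, 162) = -83/6 - (-6)*162 = -83/6 - 1*(-972) = -83/6 + 972 = 5749/6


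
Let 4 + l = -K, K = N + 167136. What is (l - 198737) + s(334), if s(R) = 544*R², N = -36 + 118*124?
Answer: 60305991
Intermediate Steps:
N = 14596 (N = -36 + 14632 = 14596)
K = 181732 (K = 14596 + 167136 = 181732)
l = -181736 (l = -4 - 1*181732 = -4 - 181732 = -181736)
(l - 198737) + s(334) = (-181736 - 198737) + 544*334² = -380473 + 544*111556 = -380473 + 60686464 = 60305991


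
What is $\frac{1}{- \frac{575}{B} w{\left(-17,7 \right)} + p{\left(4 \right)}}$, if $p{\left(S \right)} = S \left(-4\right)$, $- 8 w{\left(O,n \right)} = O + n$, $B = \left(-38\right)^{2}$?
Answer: $- \frac{5776}{95291} \approx -0.060614$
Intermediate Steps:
$B = 1444$
$w{\left(O,n \right)} = - \frac{O}{8} - \frac{n}{8}$ ($w{\left(O,n \right)} = - \frac{O + n}{8} = - \frac{O}{8} - \frac{n}{8}$)
$p{\left(S \right)} = - 4 S$
$\frac{1}{- \frac{575}{B} w{\left(-17,7 \right)} + p{\left(4 \right)}} = \frac{1}{- \frac{575}{1444} \left(\left(- \frac{1}{8}\right) \left(-17\right) - \frac{7}{8}\right) - 16} = \frac{1}{\left(-575\right) \frac{1}{1444} \left(\frac{17}{8} - \frac{7}{8}\right) - 16} = \frac{1}{\left(- \frac{575}{1444}\right) \frac{5}{4} - 16} = \frac{1}{- \frac{2875}{5776} - 16} = \frac{1}{- \frac{95291}{5776}} = - \frac{5776}{95291}$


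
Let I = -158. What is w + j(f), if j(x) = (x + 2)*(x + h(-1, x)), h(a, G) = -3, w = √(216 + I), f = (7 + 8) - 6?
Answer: 66 + √58 ≈ 73.616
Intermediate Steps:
f = 9 (f = 15 - 6 = 9)
w = √58 (w = √(216 - 158) = √58 ≈ 7.6158)
j(x) = (-3 + x)*(2 + x) (j(x) = (x + 2)*(x - 3) = (2 + x)*(-3 + x) = (-3 + x)*(2 + x))
w + j(f) = √58 + (-6 + 9² - 1*9) = √58 + (-6 + 81 - 9) = √58 + 66 = 66 + √58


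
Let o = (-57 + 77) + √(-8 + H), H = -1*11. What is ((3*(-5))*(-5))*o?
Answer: 1500 + 75*I*√19 ≈ 1500.0 + 326.92*I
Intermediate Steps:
H = -11
o = 20 + I*√19 (o = (-57 + 77) + √(-8 - 11) = 20 + √(-19) = 20 + I*√19 ≈ 20.0 + 4.3589*I)
((3*(-5))*(-5))*o = ((3*(-5))*(-5))*(20 + I*√19) = (-15*(-5))*(20 + I*√19) = 75*(20 + I*√19) = 1500 + 75*I*√19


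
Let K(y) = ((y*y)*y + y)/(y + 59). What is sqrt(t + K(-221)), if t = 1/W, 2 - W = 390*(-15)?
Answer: sqrt(46206637111019)/26334 ≈ 258.13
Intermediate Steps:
W = 5852 (W = 2 - 390*(-15) = 2 - 1*(-5850) = 2 + 5850 = 5852)
K(y) = (y + y**3)/(59 + y) (K(y) = (y**2*y + y)/(59 + y) = (y**3 + y)/(59 + y) = (y + y**3)/(59 + y))
t = 1/5852 ≈ 0.00017088
sqrt(t + K(-221)) = sqrt(1/5852 + (-221 + (-221)**3)/(59 - 221)) = sqrt(1/5852 + (-221 - 10793861)/(-162)) = sqrt(1/5852 - 1/162*(-10794082)) = sqrt(1/5852 + 5397041/81) = sqrt(31583484013/474012) = sqrt(46206637111019)/26334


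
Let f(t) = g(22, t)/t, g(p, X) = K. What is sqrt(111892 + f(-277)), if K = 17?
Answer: sqrt(8585356559)/277 ≈ 334.50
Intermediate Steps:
g(p, X) = 17
f(t) = 17/t
sqrt(111892 + f(-277)) = sqrt(111892 + 17/(-277)) = sqrt(111892 + 17*(-1/277)) = sqrt(111892 - 17/277) = sqrt(30994067/277) = sqrt(8585356559)/277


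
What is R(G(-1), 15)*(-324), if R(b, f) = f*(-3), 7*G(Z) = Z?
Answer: 14580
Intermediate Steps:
G(Z) = Z/7
R(b, f) = -3*f
R(G(-1), 15)*(-324) = -3*15*(-324) = -45*(-324) = 14580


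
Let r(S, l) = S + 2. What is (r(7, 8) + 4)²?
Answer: 169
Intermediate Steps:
r(S, l) = 2 + S
(r(7, 8) + 4)² = ((2 + 7) + 4)² = (9 + 4)² = 13² = 169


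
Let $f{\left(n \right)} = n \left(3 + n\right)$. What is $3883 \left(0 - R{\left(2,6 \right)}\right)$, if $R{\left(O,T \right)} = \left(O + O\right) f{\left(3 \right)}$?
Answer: $-279576$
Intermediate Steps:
$R{\left(O,T \right)} = 36 O$ ($R{\left(O,T \right)} = \left(O + O\right) 3 \left(3 + 3\right) = 2 O 3 \cdot 6 = 2 O 18 = 36 O$)
$3883 \left(0 - R{\left(2,6 \right)}\right) = 3883 \left(0 - 36 \cdot 2\right) = 3883 \left(0 - 72\right) = 3883 \left(-72\right) = -279576$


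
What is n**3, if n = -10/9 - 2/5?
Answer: -314432/91125 ≈ -3.4506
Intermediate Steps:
n = -68/45 (n = -10*1/9 - 2*1/5 = -10/9 - 2/5 = -68/45 ≈ -1.5111)
n**3 = (-68/45)**3 = -314432/91125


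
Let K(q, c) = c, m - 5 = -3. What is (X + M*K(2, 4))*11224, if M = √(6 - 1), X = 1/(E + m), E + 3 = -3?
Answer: -2806 + 44896*√5 ≈ 97585.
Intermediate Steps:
m = 2 (m = 5 - 3 = 2)
E = -6 (E = -3 - 3 = -6)
X = -¼ (X = 1/(-6 + 2) = 1/(-4) = -¼ ≈ -0.25000)
M = √5 ≈ 2.2361
(X + M*K(2, 4))*11224 = (-¼ + √5*4)*11224 = (-¼ + 4*√5)*11224 = -2806 + 44896*√5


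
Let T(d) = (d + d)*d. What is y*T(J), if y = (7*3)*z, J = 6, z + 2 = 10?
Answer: 12096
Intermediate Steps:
z = 8 (z = -2 + 10 = 8)
T(d) = 2*d² (T(d) = (2*d)*d = 2*d²)
y = 168 (y = (7*3)*8 = 21*8 = 168)
y*T(J) = 168*(2*6²) = 168*(2*36) = 168*72 = 12096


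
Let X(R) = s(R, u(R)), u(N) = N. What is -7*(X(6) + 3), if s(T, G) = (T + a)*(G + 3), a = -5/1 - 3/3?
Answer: -21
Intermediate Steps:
a = -6 (a = -5*1 - 3*⅓ = -5 - 1 = -6)
s(T, G) = (-6 + T)*(3 + G) (s(T, G) = (T - 6)*(G + 3) = (-6 + T)*(3 + G))
X(R) = -18 + R² - 3*R (X(R) = -18 - 6*R + 3*R + R*R = -18 - 6*R + 3*R + R² = -18 + R² - 3*R)
-7*(X(6) + 3) = -7*((-18 + 6² - 3*6) + 3) = -7*((-18 + 36 - 18) + 3) = -7*(0 + 3) = -7*3 = -21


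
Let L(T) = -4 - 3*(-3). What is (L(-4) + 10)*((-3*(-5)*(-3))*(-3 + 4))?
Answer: -675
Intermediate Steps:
L(T) = 5 (L(T) = -4 + 9 = 5)
(L(-4) + 10)*((-3*(-5)*(-3))*(-3 + 4)) = (5 + 10)*((-3*(-5)*(-3))*(-3 + 4)) = 15*((15*(-3))*1) = 15*(-45*1) = 15*(-45) = -675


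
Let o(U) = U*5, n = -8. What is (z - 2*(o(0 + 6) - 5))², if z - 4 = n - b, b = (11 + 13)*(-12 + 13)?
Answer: 6084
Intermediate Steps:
b = 24 (b = 24*1 = 24)
o(U) = 5*U
z = -28 (z = 4 + (-8 - 1*24) = 4 + (-8 - 24) = 4 - 32 = -28)
(z - 2*(o(0 + 6) - 5))² = (-28 - 2*(5*(0 + 6) - 5))² = (-28 - 2*(5*6 - 5))² = (-28 - 2*(30 - 5))² = (-28 - 2*25)² = (-28 - 50)² = (-78)² = 6084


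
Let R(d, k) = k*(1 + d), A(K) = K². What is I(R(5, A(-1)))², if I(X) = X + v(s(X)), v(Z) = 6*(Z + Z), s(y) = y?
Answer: 6084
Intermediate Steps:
v(Z) = 12*Z (v(Z) = 6*(2*Z) = 12*Z)
I(X) = 13*X (I(X) = X + 12*X = 13*X)
I(R(5, A(-1)))² = (13*((-1)²*(1 + 5)))² = (13*(1*6))² = (13*6)² = 78² = 6084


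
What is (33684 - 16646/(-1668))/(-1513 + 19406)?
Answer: 28100779/14922762 ≈ 1.8831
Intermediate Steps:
(33684 - 16646/(-1668))/(-1513 + 19406) = (33684 - 16646*(-1/1668))/17893 = (33684 + 8323/834)*(1/17893) = (28100779/834)*(1/17893) = 28100779/14922762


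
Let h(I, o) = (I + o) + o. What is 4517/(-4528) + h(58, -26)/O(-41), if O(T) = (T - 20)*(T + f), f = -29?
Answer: -9630211/9667280 ≈ -0.99617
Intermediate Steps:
h(I, o) = I + 2*o
O(T) = (-29 + T)*(-20 + T) (O(T) = (T - 20)*(T - 29) = (-20 + T)*(-29 + T) = (-29 + T)*(-20 + T))
4517/(-4528) + h(58, -26)/O(-41) = 4517/(-4528) + (58 + 2*(-26))/(580 + (-41)**2 - 49*(-41)) = 4517*(-1/4528) + (58 - 52)/(580 + 1681 + 2009) = -4517/4528 + 6/4270 = -4517/4528 + 6*(1/4270) = -4517/4528 + 3/2135 = -9630211/9667280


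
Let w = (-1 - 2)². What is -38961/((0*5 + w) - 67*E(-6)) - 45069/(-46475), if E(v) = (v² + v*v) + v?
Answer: 669867324/68364725 ≈ 9.7984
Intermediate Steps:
E(v) = v + 2*v² (E(v) = (v² + v²) + v = 2*v² + v = v + 2*v²)
w = 9 (w = (-3)² = 9)
-38961/((0*5 + w) - 67*E(-6)) - 45069/(-46475) = -38961/((0*5 + 9) - (-402)*(1 + 2*(-6))) - 45069/(-46475) = -38961/((0 + 9) - (-402)*(1 - 12)) - 45069*(-1/46475) = -38961/(9 - (-402)*(-11)) + 45069/46475 = -38961/(9 - 67*66) + 45069/46475 = -38961/(9 - 4422) + 45069/46475 = -38961/(-4413) + 45069/46475 = -38961*(-1/4413) + 45069/46475 = 12987/1471 + 45069/46475 = 669867324/68364725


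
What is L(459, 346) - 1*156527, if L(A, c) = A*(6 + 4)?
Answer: -151937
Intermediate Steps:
L(A, c) = 10*A (L(A, c) = A*10 = 10*A)
L(459, 346) - 1*156527 = 10*459 - 1*156527 = 4590 - 156527 = -151937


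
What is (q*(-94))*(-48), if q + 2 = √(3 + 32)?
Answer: -9024 + 4512*√35 ≈ 17669.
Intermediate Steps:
q = -2 + √35 (q = -2 + √(3 + 32) = -2 + √35 ≈ 3.9161)
(q*(-94))*(-48) = ((-2 + √35)*(-94))*(-48) = (188 - 94*√35)*(-48) = -9024 + 4512*√35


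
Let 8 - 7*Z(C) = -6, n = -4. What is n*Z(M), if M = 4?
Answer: -8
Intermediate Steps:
Z(C) = 2 (Z(C) = 8/7 - 1/7*(-6) = 8/7 + 6/7 = 2)
n*Z(M) = -4*2 = -8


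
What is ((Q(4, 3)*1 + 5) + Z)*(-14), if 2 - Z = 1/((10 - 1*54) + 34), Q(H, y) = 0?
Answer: -497/5 ≈ -99.400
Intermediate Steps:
Z = 21/10 (Z = 2 - 1/((10 - 1*54) + 34) = 2 - 1/((10 - 54) + 34) = 2 - 1/(-44 + 34) = 2 - 1/(-10) = 2 - 1*(-⅒) = 2 + ⅒ = 21/10 ≈ 2.1000)
((Q(4, 3)*1 + 5) + Z)*(-14) = ((0*1 + 5) + 21/10)*(-14) = ((0 + 5) + 21/10)*(-14) = (5 + 21/10)*(-14) = (71/10)*(-14) = -497/5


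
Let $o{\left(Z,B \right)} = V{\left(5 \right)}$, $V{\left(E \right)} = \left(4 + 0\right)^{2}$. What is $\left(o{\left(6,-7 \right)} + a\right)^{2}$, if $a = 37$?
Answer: $2809$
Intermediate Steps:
$V{\left(E \right)} = 16$ ($V{\left(E \right)} = 4^{2} = 16$)
$o{\left(Z,B \right)} = 16$
$\left(o{\left(6,-7 \right)} + a\right)^{2} = \left(16 + 37\right)^{2} = 53^{2} = 2809$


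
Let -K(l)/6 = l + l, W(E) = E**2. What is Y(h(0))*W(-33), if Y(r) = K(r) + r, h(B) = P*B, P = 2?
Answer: 0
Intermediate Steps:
h(B) = 2*B
K(l) = -12*l (K(l) = -6*(l + l) = -12*l)
Y(r) = -11*r (Y(r) = -12*r + r = -11*r)
Y(h(0))*W(-33) = -22*0*(-33)**2 = -11*0*1089 = 0*1089 = 0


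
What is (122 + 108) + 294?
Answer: 524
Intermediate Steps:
(122 + 108) + 294 = 230 + 294 = 524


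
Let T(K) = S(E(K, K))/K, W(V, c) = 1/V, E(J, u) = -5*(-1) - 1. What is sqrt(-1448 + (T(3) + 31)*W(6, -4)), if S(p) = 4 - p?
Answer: I*sqrt(51942)/6 ≈ 37.985*I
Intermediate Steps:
E(J, u) = 4 (E(J, u) = 5 - 1 = 4)
T(K) = 0 (T(K) = (4 - 1*4)/K = (4 - 4)/K = 0/K = 0)
sqrt(-1448 + (T(3) + 31)*W(6, -4)) = sqrt(-1448 + (0 + 31)/6) = sqrt(-1448 + 31*(1/6)) = sqrt(-1448 + 31/6) = sqrt(-8657/6) = I*sqrt(51942)/6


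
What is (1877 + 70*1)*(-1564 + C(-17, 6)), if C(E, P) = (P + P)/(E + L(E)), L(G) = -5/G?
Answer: -216301965/71 ≈ -3.0465e+6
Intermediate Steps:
C(E, P) = 2*P/(E - 5/E) (C(E, P) = (P + P)/(E - 5/E) = (2*P)/(E - 5/E) = 2*P/(E - 5/E))
(1877 + 70*1)*(-1564 + C(-17, 6)) = (1877 + 70*1)*(-1564 + 2*(-17)*6/(-5 + (-17)²)) = (1877 + 70)*(-1564 + 2*(-17)*6/(-5 + 289)) = 1947*(-1564 + 2*(-17)*6/284) = 1947*(-1564 + 2*(-17)*6*(1/284)) = 1947*(-1564 - 51/71) = 1947*(-111095/71) = -216301965/71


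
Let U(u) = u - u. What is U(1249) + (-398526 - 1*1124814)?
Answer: -1523340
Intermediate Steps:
U(u) = 0
U(1249) + (-398526 - 1*1124814) = 0 + (-398526 - 1*1124814) = 0 + (-398526 - 1124814) = 0 - 1523340 = -1523340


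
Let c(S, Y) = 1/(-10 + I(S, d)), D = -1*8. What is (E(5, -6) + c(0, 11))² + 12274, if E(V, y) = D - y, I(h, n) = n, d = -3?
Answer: 2075035/169 ≈ 12278.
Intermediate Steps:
D = -8
c(S, Y) = -1/13 (c(S, Y) = 1/(-10 - 3) = 1/(-13) = -1/13)
E(V, y) = -8 - y
(E(5, -6) + c(0, 11))² + 12274 = ((-8 - 1*(-6)) - 1/13)² + 12274 = ((-8 + 6) - 1/13)² + 12274 = (-2 - 1/13)² + 12274 = (-27/13)² + 12274 = 729/169 + 12274 = 2075035/169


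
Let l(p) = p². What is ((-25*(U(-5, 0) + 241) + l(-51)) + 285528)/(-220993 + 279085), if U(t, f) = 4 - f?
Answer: 70501/14523 ≈ 4.8544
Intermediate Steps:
((-25*(U(-5, 0) + 241) + l(-51)) + 285528)/(-220993 + 279085) = ((-25*((4 - 1*0) + 241) + (-51)²) + 285528)/(-220993 + 279085) = ((-25*((4 + 0) + 241) + 2601) + 285528)/58092 = ((-25*(4 + 241) + 2601) + 285528)*(1/58092) = ((-25*245 + 2601) + 285528)*(1/58092) = ((-6125 + 2601) + 285528)*(1/58092) = (-3524 + 285528)*(1/58092) = 282004*(1/58092) = 70501/14523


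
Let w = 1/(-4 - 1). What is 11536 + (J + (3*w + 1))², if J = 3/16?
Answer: 73832609/6400 ≈ 11536.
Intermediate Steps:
w = -⅕ (w = 1/(-5) = -⅕ ≈ -0.20000)
J = 3/16 (J = 3*(1/16) = 3/16 ≈ 0.18750)
11536 + (J + (3*w + 1))² = 11536 + (3/16 + (3*(-⅕) + 1))² = 11536 + (3/16 + (-⅗ + 1))² = 11536 + (3/16 + ⅖)² = 11536 + (47/80)² = 11536 + 2209/6400 = 73832609/6400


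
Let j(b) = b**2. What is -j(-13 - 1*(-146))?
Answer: -17689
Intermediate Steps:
-j(-13 - 1*(-146)) = -(-13 - 1*(-146))**2 = -(-13 + 146)**2 = -1*133**2 = -1*17689 = -17689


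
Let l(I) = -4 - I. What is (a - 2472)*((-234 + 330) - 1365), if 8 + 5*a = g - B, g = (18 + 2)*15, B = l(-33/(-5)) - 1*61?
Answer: 76117158/25 ≈ 3.0447e+6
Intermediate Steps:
B = -358/5 (B = (-4 - (-33)/(-5)) - 1*61 = (-4 - (-33)*(-1)/5) - 61 = (-4 - 1*33/5) - 61 = (-4 - 33/5) - 61 = -53/5 - 61 = -358/5 ≈ -71.600)
g = 300 (g = 20*15 = 300)
a = 1818/25 (a = -8/5 + (300 - 1*(-358/5))/5 = -8/5 + (300 + 358/5)/5 = -8/5 + (⅕)*(1858/5) = -8/5 + 1858/25 = 1818/25 ≈ 72.720)
(a - 2472)*((-234 + 330) - 1365) = (1818/25 - 2472)*((-234 + 330) - 1365) = -59982*(96 - 1365)/25 = -59982/25*(-1269) = 76117158/25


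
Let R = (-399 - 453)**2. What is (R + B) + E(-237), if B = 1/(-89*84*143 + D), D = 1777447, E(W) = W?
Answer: 514047263794/708379 ≈ 7.2567e+5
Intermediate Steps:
R = 725904 (R = (-852)**2 = 725904)
B = 1/708379 (B = 1/(-89*84*143 + 1777447) = 1/(-7476*143 + 1777447) = 1/(-1069068 + 1777447) = 1/708379 ≈ 1.4117e-6)
(R + B) + E(-237) = (725904 + 1/708379) - 237 = 514215149617/708379 - 237 = 514047263794/708379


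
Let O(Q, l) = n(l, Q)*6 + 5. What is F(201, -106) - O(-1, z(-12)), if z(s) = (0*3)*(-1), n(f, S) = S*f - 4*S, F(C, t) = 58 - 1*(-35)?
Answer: 64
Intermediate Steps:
F(C, t) = 93 (F(C, t) = 58 + 35 = 93)
n(f, S) = -4*S + S*f
z(s) = 0 (z(s) = 0*(-1) = 0)
O(Q, l) = 5 + 6*Q*(-4 + l) (O(Q, l) = (Q*(-4 + l))*6 + 5 = 6*Q*(-4 + l) + 5 = 5 + 6*Q*(-4 + l))
F(201, -106) - O(-1, z(-12)) = 93 - (5 + 6*(-1)*(-4 + 0)) = 93 - (5 + 6*(-1)*(-4)) = 93 - (5 + 24) = 93 - 1*29 = 93 - 29 = 64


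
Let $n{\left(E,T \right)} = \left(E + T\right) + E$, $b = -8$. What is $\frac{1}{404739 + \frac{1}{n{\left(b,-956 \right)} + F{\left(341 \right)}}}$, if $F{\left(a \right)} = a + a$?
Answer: $\frac{290}{117374309} \approx 2.4707 \cdot 10^{-6}$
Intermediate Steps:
$n{\left(E,T \right)} = T + 2 E$
$F{\left(a \right)} = 2 a$
$\frac{1}{404739 + \frac{1}{n{\left(b,-956 \right)} + F{\left(341 \right)}}} = \frac{1}{404739 + \frac{1}{\left(-956 + 2 \left(-8\right)\right) + 2 \cdot 341}} = \frac{1}{404739 + \frac{1}{\left(-956 - 16\right) + 682}} = \frac{1}{404739 + \frac{1}{-972 + 682}} = \frac{1}{404739 + \frac{1}{-290}} = \frac{1}{404739 - \frac{1}{290}} = \frac{1}{\frac{117374309}{290}} = \frac{290}{117374309}$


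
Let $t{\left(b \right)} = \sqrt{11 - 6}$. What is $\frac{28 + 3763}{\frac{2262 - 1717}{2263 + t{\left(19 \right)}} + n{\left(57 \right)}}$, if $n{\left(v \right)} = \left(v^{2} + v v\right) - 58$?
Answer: $\frac{25006595663109}{42481798584445} + \frac{413219 \sqrt{5}}{42481798584445} \approx 0.58864$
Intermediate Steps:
$n{\left(v \right)} = -58 + 2 v^{2}$ ($n{\left(v \right)} = \left(v^{2} + v^{2}\right) - 58 = 2 v^{2} - 58 = -58 + 2 v^{2}$)
$t{\left(b \right)} = \sqrt{5}$
$\frac{28 + 3763}{\frac{2262 - 1717}{2263 + t{\left(19 \right)}} + n{\left(57 \right)}} = \frac{28 + 3763}{\frac{2262 - 1717}{2263 + \sqrt{5}} - \left(58 - 2 \cdot 57^{2}\right)} = \frac{3791}{\frac{545}{2263 + \sqrt{5}} + \left(-58 + 2 \cdot 3249\right)} = \frac{3791}{\frac{545}{2263 + \sqrt{5}} + \left(-58 + 6498\right)} = \frac{3791}{\frac{545}{2263 + \sqrt{5}} + 6440} = \frac{3791}{6440 + \frac{545}{2263 + \sqrt{5}}}$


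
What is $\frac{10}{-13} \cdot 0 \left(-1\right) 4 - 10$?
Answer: $-10$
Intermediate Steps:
$\frac{10}{-13} \cdot 0 \left(-1\right) 4 - 10 = 10 \left(- \frac{1}{13}\right) 0 \cdot 4 - 10 = \left(- \frac{10}{13}\right) 0 - 10 = 0 - 10 = -10$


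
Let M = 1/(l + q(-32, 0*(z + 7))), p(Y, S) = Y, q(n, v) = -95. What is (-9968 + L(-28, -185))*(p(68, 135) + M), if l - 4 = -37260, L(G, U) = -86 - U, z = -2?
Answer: -25065947423/37351 ≈ -6.7109e+5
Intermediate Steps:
l = -37256 (l = 4 - 37260 = -37256)
M = -1/37351 (M = 1/(-37256 - 95) = 1/(-37351) = -1/37351 ≈ -2.6773e-5)
(-9968 + L(-28, -185))*(p(68, 135) + M) = (-9968 + (-86 - 1*(-185)))*(68 - 1/37351) = (-9968 + (-86 + 185))*(2539867/37351) = (-9968 + 99)*(2539867/37351) = -9869*2539867/37351 = -25065947423/37351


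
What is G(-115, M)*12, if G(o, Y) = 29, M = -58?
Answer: 348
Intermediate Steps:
G(-115, M)*12 = 29*12 = 348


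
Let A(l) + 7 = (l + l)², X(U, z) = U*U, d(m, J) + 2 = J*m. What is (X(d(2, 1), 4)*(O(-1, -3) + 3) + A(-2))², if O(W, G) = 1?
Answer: 81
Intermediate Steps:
d(m, J) = -2 + J*m
X(U, z) = U²
A(l) = -7 + 4*l² (A(l) = -7 + (l + l)² = -7 + (2*l)² = -7 + 4*l²)
(X(d(2, 1), 4)*(O(-1, -3) + 3) + A(-2))² = ((-2 + 1*2)²*(1 + 3) + (-7 + 4*(-2)²))² = ((-2 + 2)²*4 + (-7 + 4*4))² = (0²*4 + (-7 + 16))² = (0*4 + 9)² = (0 + 9)² = 9² = 81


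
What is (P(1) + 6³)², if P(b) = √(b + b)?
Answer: (216 + √2)² ≈ 47269.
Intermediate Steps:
P(b) = √2*√b (P(b) = √(2*b) = √2*√b)
(P(1) + 6³)² = (√2*√1 + 6³)² = (√2*1 + 216)² = (√2 + 216)² = (216 + √2)²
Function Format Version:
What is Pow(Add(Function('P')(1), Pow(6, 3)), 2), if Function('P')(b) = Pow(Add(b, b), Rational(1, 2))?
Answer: Pow(Add(216, Pow(2, Rational(1, 2))), 2) ≈ 47269.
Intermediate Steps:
Function('P')(b) = Mul(Pow(2, Rational(1, 2)), Pow(b, Rational(1, 2))) (Function('P')(b) = Pow(Mul(2, b), Rational(1, 2)) = Mul(Pow(2, Rational(1, 2)), Pow(b, Rational(1, 2))))
Pow(Add(Function('P')(1), Pow(6, 3)), 2) = Pow(Add(Mul(Pow(2, Rational(1, 2)), Pow(1, Rational(1, 2))), Pow(6, 3)), 2) = Pow(Add(Mul(Pow(2, Rational(1, 2)), 1), 216), 2) = Pow(Add(Pow(2, Rational(1, 2)), 216), 2) = Pow(Add(216, Pow(2, Rational(1, 2))), 2)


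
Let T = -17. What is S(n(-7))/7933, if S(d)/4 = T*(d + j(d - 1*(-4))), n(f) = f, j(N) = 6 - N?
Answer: -136/7933 ≈ -0.017144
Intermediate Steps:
S(d) = -136 (S(d) = 4*(-17*(d + (6 - (d - 1*(-4))))) = 4*(-17*(d + (6 - (d + 4)))) = 4*(-17*(d + (6 - (4 + d)))) = 4*(-17*(d + (6 + (-4 - d)))) = 4*(-17*(d + (2 - d))) = 4*(-17*2) = 4*(-34) = -136)
S(n(-7))/7933 = -136/7933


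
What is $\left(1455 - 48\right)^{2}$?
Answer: $1979649$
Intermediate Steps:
$\left(1455 - 48\right)^{2} = 1407^{2} = 1979649$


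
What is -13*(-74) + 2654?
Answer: 3616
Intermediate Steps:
-13*(-74) + 2654 = 962 + 2654 = 3616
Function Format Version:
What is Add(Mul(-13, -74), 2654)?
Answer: 3616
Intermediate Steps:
Add(Mul(-13, -74), 2654) = Add(962, 2654) = 3616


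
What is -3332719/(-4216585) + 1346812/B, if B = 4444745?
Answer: 819681335547/749665803833 ≈ 1.0934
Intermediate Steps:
-3332719/(-4216585) + 1346812/B = -3332719/(-4216585) + 1346812/4444745 = -3332719*(-1/4216585) + 1346812*(1/4444745) = 3332719/4216585 + 1346812/4444745 = 819681335547/749665803833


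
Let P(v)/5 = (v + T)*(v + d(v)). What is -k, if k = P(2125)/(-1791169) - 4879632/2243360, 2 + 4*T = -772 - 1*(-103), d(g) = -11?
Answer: 1723474202969/125569902745 ≈ 13.725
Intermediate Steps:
T = -671/4 (T = -1/2 + (-772 - 1*(-103))/4 = -1/2 + (-772 + 103)/4 = -1/2 + (1/4)*(-669) = -1/2 - 669/4 = -671/4 ≈ -167.75)
P(v) = 5*(-11 + v)*(-671/4 + v) (P(v) = 5*((v - 671/4)*(v - 11)) = 5*((-671/4 + v)*(-11 + v)) = 5*((-11 + v)*(-671/4 + v)) = 5*(-11 + v)*(-671/4 + v))
k = -1723474202969/125569902745 (k = (36905/4 + 5*2125**2 - 3575/4*2125)/(-1791169) - 4879632/2243360 = (36905/4 + 5*4515625 - 7596875/4)*(-1/1791169) - 4879632*1/2243360 = (36905/4 + 22578125 - 7596875/4)*(-1/1791169) - 304977/140210 = (41376265/2)*(-1/1791169) - 304977/140210 = -41376265/3582338 - 304977/140210 = -1723474202969/125569902745 ≈ -13.725)
-k = -1*(-1723474202969/125569902745) = 1723474202969/125569902745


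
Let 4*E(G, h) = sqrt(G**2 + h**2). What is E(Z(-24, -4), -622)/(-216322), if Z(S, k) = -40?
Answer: -sqrt(97121)/432644 ≈ -0.00072032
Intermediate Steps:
E(G, h) = sqrt(G**2 + h**2)/4
E(Z(-24, -4), -622)/(-216322) = (sqrt((-40)**2 + (-622)**2)/4)/(-216322) = (sqrt(1600 + 386884)/4)*(-1/216322) = (sqrt(388484)/4)*(-1/216322) = ((2*sqrt(97121))/4)*(-1/216322) = (sqrt(97121)/2)*(-1/216322) = -sqrt(97121)/432644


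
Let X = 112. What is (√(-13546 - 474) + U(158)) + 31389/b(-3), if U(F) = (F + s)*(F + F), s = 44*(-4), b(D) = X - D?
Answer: -622731/115 + 2*I*√3505 ≈ -5415.1 + 118.41*I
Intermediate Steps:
b(D) = 112 - D
s = -176
U(F) = 2*F*(-176 + F) (U(F) = (F - 176)*(F + F) = (-176 + F)*(2*F) = 2*F*(-176 + F))
(√(-13546 - 474) + U(158)) + 31389/b(-3) = (√(-13546 - 474) + 2*158*(-176 + 158)) + 31389/(112 - 1*(-3)) = (√(-14020) + 2*158*(-18)) + 31389/(112 + 3) = (2*I*√3505 - 5688) + 31389/115 = (-5688 + 2*I*√3505) + 31389*(1/115) = (-5688 + 2*I*√3505) + 31389/115 = -622731/115 + 2*I*√3505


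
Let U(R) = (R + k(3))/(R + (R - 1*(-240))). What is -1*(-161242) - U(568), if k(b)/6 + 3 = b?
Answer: 27733553/172 ≈ 1.6124e+5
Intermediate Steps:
k(b) = -18 + 6*b
U(R) = R/(240 + 2*R) (U(R) = (R + (-18 + 6*3))/(R + (R - 1*(-240))) = (R + (-18 + 18))/(R + (R + 240)) = (R + 0)/(R + (240 + R)) = R/(240 + 2*R))
-1*(-161242) - U(568) = -1*(-161242) - 568/(2*(120 + 568)) = 161242 - 568/(2*688) = 161242 - 1*71/172 = 161242 - 71/172 = 27733553/172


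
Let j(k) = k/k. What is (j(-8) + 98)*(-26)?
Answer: -2574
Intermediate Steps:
j(k) = 1
(j(-8) + 98)*(-26) = (1 + 98)*(-26) = 99*(-26) = -2574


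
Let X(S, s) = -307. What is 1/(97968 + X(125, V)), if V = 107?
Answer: 1/97661 ≈ 1.0239e-5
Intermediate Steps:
1/(97968 + X(125, V)) = 1/(97968 - 307) = 1/97661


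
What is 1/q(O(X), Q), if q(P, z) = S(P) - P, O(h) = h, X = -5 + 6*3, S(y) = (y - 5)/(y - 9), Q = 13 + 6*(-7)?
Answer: -1/11 ≈ -0.090909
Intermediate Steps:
Q = -29 (Q = 13 - 42 = -29)
S(y) = (-5 + y)/(-9 + y)
X = 13 (X = -5 + 18 = 13)
q(P, z) = -P + (-5 + P)/(-9 + P) (q(P, z) = (-5 + P)/(-9 + P) - P = -P + (-5 + P)/(-9 + P))
1/q(O(X), Q) = 1/((-5 + 13 - 1*13*(-9 + 13))/(-9 + 13)) = 1/((-5 + 13 - 1*13*4)/4) = 1/((-5 + 13 - 52)/4) = 1/((1/4)*(-44)) = 1/(-11) = -1/11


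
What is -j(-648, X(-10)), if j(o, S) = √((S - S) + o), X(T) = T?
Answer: -18*I*√2 ≈ -25.456*I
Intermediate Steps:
j(o, S) = √o (j(o, S) = √(0 + o) = √o)
-j(-648, X(-10)) = -√(-648) = -18*I*√2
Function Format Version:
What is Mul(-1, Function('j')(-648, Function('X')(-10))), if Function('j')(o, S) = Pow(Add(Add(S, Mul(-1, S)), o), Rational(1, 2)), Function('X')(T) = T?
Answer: Mul(-18, I, Pow(2, Rational(1, 2))) ≈ Mul(-25.456, I)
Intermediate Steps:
Function('j')(o, S) = Pow(o, Rational(1, 2)) (Function('j')(o, S) = Pow(Add(0, o), Rational(1, 2)) = Pow(o, Rational(1, 2)))
Mul(-1, Function('j')(-648, Function('X')(-10))) = Mul(-1, Pow(-648, Rational(1, 2))) = Mul(-1, Mul(18, I, Pow(2, Rational(1, 2)))) = Mul(-18, I, Pow(2, Rational(1, 2)))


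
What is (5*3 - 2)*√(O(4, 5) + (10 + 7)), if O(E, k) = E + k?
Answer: 13*√26 ≈ 66.287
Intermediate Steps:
(5*3 - 2)*√(O(4, 5) + (10 + 7)) = (5*3 - 2)*√((4 + 5) + (10 + 7)) = (15 - 2)*√(9 + 17) = 13*√26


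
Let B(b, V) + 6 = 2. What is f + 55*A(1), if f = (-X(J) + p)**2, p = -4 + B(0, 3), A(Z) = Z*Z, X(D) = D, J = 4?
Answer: 199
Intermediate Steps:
A(Z) = Z**2
B(b, V) = -4 (B(b, V) = -6 + 2 = -4)
p = -8 (p = -4 - 4 = -8)
f = 144 (f = (-1*4 - 8)**2 = (-4 - 8)**2 = (-12)**2 = 144)
f + 55*A(1) = 144 + 55*1**2 = 144 + 55*1 = 144 + 55 = 199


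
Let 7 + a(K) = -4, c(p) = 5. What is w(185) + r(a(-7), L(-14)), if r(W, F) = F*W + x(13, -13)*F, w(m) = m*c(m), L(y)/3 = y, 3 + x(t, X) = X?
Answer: 2059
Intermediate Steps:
x(t, X) = -3 + X
a(K) = -11 (a(K) = -7 - 4 = -11)
L(y) = 3*y
w(m) = 5*m (w(m) = m*5 = 5*m)
r(W, F) = -16*F + F*W (r(W, F) = F*W + (-3 - 13)*F = F*W - 16*F = -16*F + F*W)
w(185) + r(a(-7), L(-14)) = 5*185 + (3*(-14))*(-16 - 11) = 925 - 42*(-27) = 925 + 1134 = 2059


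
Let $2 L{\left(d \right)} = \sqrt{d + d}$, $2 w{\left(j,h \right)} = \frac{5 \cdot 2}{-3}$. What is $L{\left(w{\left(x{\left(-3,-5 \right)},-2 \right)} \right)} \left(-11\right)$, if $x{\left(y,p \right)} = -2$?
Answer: $- \frac{11 i \sqrt{30}}{6} \approx - 10.042 i$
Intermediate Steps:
$w{\left(j,h \right)} = - \frac{5}{3}$ ($w{\left(j,h \right)} = \frac{5 \cdot 2 \frac{1}{-3}}{2} = \frac{10 \left(- \frac{1}{3}\right)}{2} = \frac{1}{2} \left(- \frac{10}{3}\right) = - \frac{5}{3}$)
$L{\left(d \right)} = \frac{\sqrt{2} \sqrt{d}}{2}$ ($L{\left(d \right)} = \frac{\sqrt{d + d}}{2} = \frac{\sqrt{2 d}}{2} = \frac{\sqrt{2} \sqrt{d}}{2}$)
$L{\left(w{\left(x{\left(-3,-5 \right)},-2 \right)} \right)} \left(-11\right) = \frac{\sqrt{2} \sqrt{- \frac{5}{3}}}{2} \left(-11\right) = \frac{\sqrt{2} \frac{i \sqrt{15}}{3}}{2} \left(-11\right) = \frac{i \sqrt{30}}{6} \left(-11\right) = - \frac{11 i \sqrt{30}}{6}$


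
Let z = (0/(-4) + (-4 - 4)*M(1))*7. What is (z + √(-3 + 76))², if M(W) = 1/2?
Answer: (28 - √73)² ≈ 378.54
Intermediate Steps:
M(W) = ½
z = -28 (z = (0/(-4) + (-4 - 4)*(½))*7 = (0*(-¼) - 8*½)*7 = (0 - 4)*7 = -4*7 = -28)
(z + √(-3 + 76))² = (-28 + √(-3 + 76))² = (-28 + √73)²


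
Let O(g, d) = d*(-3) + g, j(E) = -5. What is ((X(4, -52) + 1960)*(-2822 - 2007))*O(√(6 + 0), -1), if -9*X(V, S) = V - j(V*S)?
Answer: -28380033 - 9460011*√6 ≈ -5.1552e+7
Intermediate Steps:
X(V, S) = -5/9 - V/9 (X(V, S) = -(V - 1*(-5))/9 = -(V + 5)/9 = -(5 + V)/9 = -5/9 - V/9)
O(g, d) = g - 3*d (O(g, d) = -3*d + g = g - 3*d)
((X(4, -52) + 1960)*(-2822 - 2007))*O(√(6 + 0), -1) = (((-5/9 - ⅑*4) + 1960)*(-2822 - 2007))*(√(6 + 0) - 3*(-1)) = (((-5/9 - 4/9) + 1960)*(-4829))*(√6 + 3) = ((-1 + 1960)*(-4829))*(3 + √6) = (1959*(-4829))*(3 + √6) = -9460011*(3 + √6) = -28380033 - 9460011*√6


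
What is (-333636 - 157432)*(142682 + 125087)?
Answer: -131492787292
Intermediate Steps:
(-333636 - 157432)*(142682 + 125087) = -491068*267769 = -131492787292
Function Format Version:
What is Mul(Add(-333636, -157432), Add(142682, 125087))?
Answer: -131492787292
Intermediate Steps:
Mul(Add(-333636, -157432), Add(142682, 125087)) = Mul(-491068, 267769) = -131492787292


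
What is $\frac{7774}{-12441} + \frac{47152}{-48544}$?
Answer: $- \frac{4634611}{2903538} \approx -1.5962$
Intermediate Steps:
$\frac{7774}{-12441} + \frac{47152}{-48544} = 7774 \left(- \frac{1}{12441}\right) + 47152 \left(- \frac{1}{48544}\right) = - \frac{598}{957} - \frac{2947}{3034} = - \frac{4634611}{2903538}$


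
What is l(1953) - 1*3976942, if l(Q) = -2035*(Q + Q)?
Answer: -11925652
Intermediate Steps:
l(Q) = -4070*Q
l(1953) - 1*3976942 = -4070*1953 - 1*3976942 = -7948710 - 3976942 = -11925652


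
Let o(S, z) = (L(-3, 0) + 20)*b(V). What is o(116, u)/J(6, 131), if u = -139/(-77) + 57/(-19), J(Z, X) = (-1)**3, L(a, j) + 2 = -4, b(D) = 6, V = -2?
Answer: -84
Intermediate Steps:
L(a, j) = -6 (L(a, j) = -2 - 4 = -6)
J(Z, X) = -1
u = -92/77 (u = -139*(-1/77) + 57*(-1/19) = 139/77 - 3 = -92/77 ≈ -1.1948)
o(S, z) = 84 (o(S, z) = (-6 + 20)*6 = 14*6 = 84)
o(116, u)/J(6, 131) = 84/(-1) = 84*(-1) = -84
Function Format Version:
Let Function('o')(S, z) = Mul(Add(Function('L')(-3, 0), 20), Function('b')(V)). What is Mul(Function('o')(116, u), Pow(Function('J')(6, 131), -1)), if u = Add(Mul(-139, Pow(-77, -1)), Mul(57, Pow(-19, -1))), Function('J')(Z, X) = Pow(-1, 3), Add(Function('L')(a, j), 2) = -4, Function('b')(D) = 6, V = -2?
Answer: -84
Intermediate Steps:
Function('L')(a, j) = -6 (Function('L')(a, j) = Add(-2, -4) = -6)
Function('J')(Z, X) = -1
u = Rational(-92, 77) (u = Add(Mul(-139, Rational(-1, 77)), Mul(57, Rational(-1, 19))) = Add(Rational(139, 77), -3) = Rational(-92, 77) ≈ -1.1948)
Function('o')(S, z) = 84 (Function('o')(S, z) = Mul(Add(-6, 20), 6) = Mul(14, 6) = 84)
Mul(Function('o')(116, u), Pow(Function('J')(6, 131), -1)) = Mul(84, Pow(-1, -1)) = Mul(84, -1) = -84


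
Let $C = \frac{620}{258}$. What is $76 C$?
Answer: $\frac{23560}{129} \approx 182.64$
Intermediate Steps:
$C = \frac{310}{129}$ ($C = 620 \cdot \frac{1}{258} = \frac{310}{129} \approx 2.4031$)
$76 C = 76 \cdot \frac{310}{129} = \frac{23560}{129}$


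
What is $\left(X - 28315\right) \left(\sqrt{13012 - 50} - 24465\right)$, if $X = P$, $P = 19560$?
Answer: $214191075 - 8755 \sqrt{12962} \approx 2.1319 \cdot 10^{8}$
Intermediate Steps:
$X = 19560$
$\left(X - 28315\right) \left(\sqrt{13012 - 50} - 24465\right) = \left(19560 - 28315\right) \left(\sqrt{13012 - 50} - 24465\right) = - 8755 \left(\sqrt{12962} - 24465\right) = - 8755 \left(-24465 + \sqrt{12962}\right) = 214191075 - 8755 \sqrt{12962}$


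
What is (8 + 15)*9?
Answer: 207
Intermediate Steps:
(8 + 15)*9 = 23*9 = 207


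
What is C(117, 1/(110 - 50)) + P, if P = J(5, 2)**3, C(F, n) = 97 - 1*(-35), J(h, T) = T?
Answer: 140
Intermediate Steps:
C(F, n) = 132 (C(F, n) = 97 + 35 = 132)
P = 8 (P = 2**3 = 8)
C(117, 1/(110 - 50)) + P = 132 + 8 = 140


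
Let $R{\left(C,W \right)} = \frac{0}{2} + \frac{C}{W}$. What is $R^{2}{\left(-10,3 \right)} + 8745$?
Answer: $\frac{78805}{9} \approx 8756.1$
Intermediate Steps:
$R{\left(C,W \right)} = \frac{C}{W}$ ($R{\left(C,W \right)} = 0 \cdot \frac{1}{2} + \frac{C}{W} = 0 + \frac{C}{W} = \frac{C}{W}$)
$R^{2}{\left(-10,3 \right)} + 8745 = \left(- \frac{10}{3}\right)^{2} + 8745 = \frac{100}{9} + 8745 = \frac{78805}{9}$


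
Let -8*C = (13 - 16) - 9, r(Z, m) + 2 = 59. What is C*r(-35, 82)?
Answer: 171/2 ≈ 85.500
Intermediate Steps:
r(Z, m) = 57 (r(Z, m) = -2 + 59 = 57)
C = 3/2 (C = -((13 - 16) - 9)/8 = -(-3 - 9)/8 = -⅛*(-12) = 3/2 ≈ 1.5000)
C*r(-35, 82) = (3/2)*57 = 171/2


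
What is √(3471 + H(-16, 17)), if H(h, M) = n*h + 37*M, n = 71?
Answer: 2*√741 ≈ 54.443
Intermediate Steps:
H(h, M) = 37*M + 71*h (H(h, M) = 71*h + 37*M = 37*M + 71*h)
√(3471 + H(-16, 17)) = √(3471 + (37*17 + 71*(-16))) = √(3471 + (629 - 1136)) = √(3471 - 507) = √2964 = 2*√741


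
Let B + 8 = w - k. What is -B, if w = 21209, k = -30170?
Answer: -51371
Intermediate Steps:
B = 51371 (B = -8 + (21209 - 1*(-30170)) = -8 + (21209 + 30170) = -8 + 51379 = 51371)
-B = -1*51371 = -51371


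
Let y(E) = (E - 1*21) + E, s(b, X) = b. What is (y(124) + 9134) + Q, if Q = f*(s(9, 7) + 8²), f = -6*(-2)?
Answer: 10237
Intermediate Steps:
f = 12
y(E) = -21 + 2*E (y(E) = (E - 21) + E = (-21 + E) + E = -21 + 2*E)
Q = 876 (Q = 12*(9 + 8²) = 12*(9 + 64) = 12*73 = 876)
(y(124) + 9134) + Q = ((-21 + 2*124) + 9134) + 876 = ((-21 + 248) + 9134) + 876 = (227 + 9134) + 876 = 9361 + 876 = 10237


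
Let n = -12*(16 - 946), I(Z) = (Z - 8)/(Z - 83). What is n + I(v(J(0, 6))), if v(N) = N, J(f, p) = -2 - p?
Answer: 1015576/91 ≈ 11160.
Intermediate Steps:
I(Z) = (-8 + Z)/(-83 + Z)
n = 11160 (n = -12*(-930) = 11160)
n + I(v(J(0, 6))) = 11160 + (-8 + (-2 - 1*6))/(-83 + (-2 - 1*6)) = 11160 + (-8 + (-2 - 6))/(-83 + (-2 - 6)) = 11160 + (-8 - 8)/(-83 - 8) = 11160 - 16/(-91) = 11160 - 1/91*(-16) = 11160 + 16/91 = 1015576/91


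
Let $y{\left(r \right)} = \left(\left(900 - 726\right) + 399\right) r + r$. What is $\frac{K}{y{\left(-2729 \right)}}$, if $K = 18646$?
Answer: $- \frac{9323}{783223} \approx -0.011903$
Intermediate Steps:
$y{\left(r \right)} = 574 r$ ($y{\left(r \right)} = \left(174 + 399\right) r + r = 573 r + r = 574 r$)
$\frac{K}{y{\left(-2729 \right)}} = \frac{18646}{574 \left(-2729\right)} = \frac{18646}{-1566446} = 18646 \left(- \frac{1}{1566446}\right) = - \frac{9323}{783223}$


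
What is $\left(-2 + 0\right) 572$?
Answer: $-1144$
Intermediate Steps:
$\left(-2 + 0\right) 572 = \left(-2\right) 572 = -1144$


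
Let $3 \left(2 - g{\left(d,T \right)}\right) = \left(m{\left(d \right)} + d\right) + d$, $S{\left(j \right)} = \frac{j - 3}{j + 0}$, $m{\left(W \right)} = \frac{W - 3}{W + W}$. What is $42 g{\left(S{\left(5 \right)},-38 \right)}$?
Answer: $\frac{1183}{10} \approx 118.3$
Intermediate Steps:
$m{\left(W \right)} = \frac{-3 + W}{2 W}$
$S{\left(j \right)} = \frac{-3 + j}{j}$
$g{\left(d,T \right)} = 2 - \frac{2 d}{3} - \frac{-3 + d}{6 d}$ ($g{\left(d,T \right)} = 2 - \frac{\left(\frac{-3 + d}{2 d} + d\right) + d}{3} = 2 - \frac{\left(d + \frac{-3 + d}{2 d}\right) + d}{3} = 2 - \frac{2 d + \frac{-3 + d}{2 d}}{3} = 2 - \left(\frac{2 d}{3} + \frac{-3 + d}{6 d}\right) = 2 - \frac{2 d}{3} - \frac{-3 + d}{6 d}$)
$42 g{\left(S{\left(5 \right)},-38 \right)} = 42 \frac{3 - \frac{-3 + 5}{5} + 4 \frac{-3 + 5}{5} \left(3 - \frac{-3 + 5}{5}\right)}{6 \frac{-3 + 5}{5}} = 42 \frac{3 - \frac{1}{5} \cdot 2 + 4 \cdot \frac{1}{5} \cdot 2 \left(3 - \frac{1}{5} \cdot 2\right)}{6 \cdot \frac{1}{5} \cdot 2} = 42 \frac{3 - \frac{2}{5} + 4 \cdot \frac{2}{5} \left(3 - \frac{2}{5}\right)}{6 \cdot \frac{2}{5}} = 42 \cdot \frac{1}{6} \cdot \frac{5}{2} \left(3 - \frac{2}{5} + 4 \cdot \frac{2}{5} \left(3 - \frac{2}{5}\right)\right) = 42 \cdot \frac{1}{6} \cdot \frac{5}{2} \left(3 - \frac{2}{5} + 4 \cdot \frac{2}{5} \cdot \frac{13}{5}\right) = 42 \cdot \frac{1}{6} \cdot \frac{5}{2} \left(3 - \frac{2}{5} + \frac{104}{25}\right) = 42 \cdot \frac{1}{6} \cdot \frac{5}{2} \cdot \frac{169}{25} = 42 \cdot \frac{169}{60} = \frac{1183}{10}$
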